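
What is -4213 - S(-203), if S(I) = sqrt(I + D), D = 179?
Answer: -4213 - 2*I*sqrt(6) ≈ -4213.0 - 4.899*I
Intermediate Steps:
S(I) = sqrt(179 + I) (S(I) = sqrt(I + 179) = sqrt(179 + I))
-4213 - S(-203) = -4213 - sqrt(179 - 203) = -4213 - sqrt(-24) = -4213 - 2*I*sqrt(6)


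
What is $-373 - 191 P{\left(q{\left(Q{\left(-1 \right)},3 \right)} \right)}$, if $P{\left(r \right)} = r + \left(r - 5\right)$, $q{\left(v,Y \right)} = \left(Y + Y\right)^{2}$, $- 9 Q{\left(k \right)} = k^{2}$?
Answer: $-13170$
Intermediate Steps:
$Q{\left(k \right)} = - \frac{k^{2}}{9}$
$q{\left(v,Y \right)} = 4 Y^{2}$ ($q{\left(v,Y \right)} = \left(2 Y\right)^{2} = 4 Y^{2}$)
$P{\left(r \right)} = -5 + 2 r$ ($P{\left(r \right)} = r + \left(-5 + r\right) = -5 + 2 r$)
$-373 - 191 P{\left(q{\left(Q{\left(-1 \right)},3 \right)} \right)} = -373 - 191 \left(-5 + 2 \cdot 4 \cdot 3^{2}\right) = -373 - 191 \left(-5 + 2 \cdot 4 \cdot 9\right) = -373 - 191 \left(-5 + 2 \cdot 36\right) = -373 - 191 \left(-5 + 72\right) = -373 - 12797 = -13170$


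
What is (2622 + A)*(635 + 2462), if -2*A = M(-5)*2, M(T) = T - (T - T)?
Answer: 8135819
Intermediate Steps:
M(T) = T (M(T) = T - 1*0 = T + 0 = T)
A = 5 (A = -(-5)*2/2 = -½*(-10) = 5)
(2622 + A)*(635 + 2462) = (2622 + 5)*(635 + 2462) = 2627*3097 = 8135819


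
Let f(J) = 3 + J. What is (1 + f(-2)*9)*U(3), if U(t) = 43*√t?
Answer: 430*√3 ≈ 744.78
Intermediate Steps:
(1 + f(-2)*9)*U(3) = (1 + (3 - 2)*9)*(43*√3) = (1 + 1*9)*(43*√3) = (1 + 9)*(43*√3) = 10*(43*√3) = 430*√3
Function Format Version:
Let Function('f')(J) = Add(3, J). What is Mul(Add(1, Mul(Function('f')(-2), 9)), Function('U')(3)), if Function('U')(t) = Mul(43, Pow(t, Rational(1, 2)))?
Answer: Mul(430, Pow(3, Rational(1, 2))) ≈ 744.78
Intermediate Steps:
Mul(Add(1, Mul(Function('f')(-2), 9)), Function('U')(3)) = Mul(Add(1, Mul(Add(3, -2), 9)), Mul(43, Pow(3, Rational(1, 2)))) = Mul(Add(1, Mul(1, 9)), Mul(43, Pow(3, Rational(1, 2)))) = Mul(Add(1, 9), Mul(43, Pow(3, Rational(1, 2)))) = Mul(10, Mul(43, Pow(3, Rational(1, 2)))) = Mul(430, Pow(3, Rational(1, 2)))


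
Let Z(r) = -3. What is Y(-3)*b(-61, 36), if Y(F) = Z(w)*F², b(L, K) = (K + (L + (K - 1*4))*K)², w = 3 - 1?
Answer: -27433728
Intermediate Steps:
w = 2
b(L, K) = (K + K*(-4 + K + L))² (b(L, K) = (K + (L + (K - 4))*K)² = (K + (L + (-4 + K))*K)² = (K + (-4 + K + L)*K)² = (K + K*(-4 + K + L))²)
Y(F) = -3*F²
Y(-3)*b(-61, 36) = (-3*(-3)²)*(36²*(-3 + 36 - 61)²) = (-3*9)*(1296*(-28)²) = -34992*784 = -27*1016064 = -27433728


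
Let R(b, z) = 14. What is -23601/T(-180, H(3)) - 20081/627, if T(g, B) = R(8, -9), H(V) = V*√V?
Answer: -15078961/8778 ≈ -1717.8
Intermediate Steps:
H(V) = V^(3/2)
T(g, B) = 14
-23601/T(-180, H(3)) - 20081/627 = -23601/14 - 20081/627 = -15078961/8778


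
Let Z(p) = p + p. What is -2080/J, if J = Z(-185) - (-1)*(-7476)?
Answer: 1040/3923 ≈ 0.26510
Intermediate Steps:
Z(p) = 2*p
J = -7846 (J = 2*(-185) - (-1)*(-7476) = -370 - 1*7476 = -370 - 7476 = -7846)
-2080/J = -2080/(-7846) = -2080*(-1/7846) = 1040/3923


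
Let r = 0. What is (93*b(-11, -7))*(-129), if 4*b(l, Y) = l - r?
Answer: 131967/4 ≈ 32992.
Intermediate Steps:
b(l, Y) = l/4 (b(l, Y) = (l - 1*0)/4 = (l + 0)/4 = l/4)
(93*b(-11, -7))*(-129) = (93*((¼)*(-11)))*(-129) = (93*(-11/4))*(-129) = -1023/4*(-129) = 131967/4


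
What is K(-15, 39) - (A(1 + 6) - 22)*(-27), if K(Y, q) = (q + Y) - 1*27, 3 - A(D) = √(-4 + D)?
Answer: -516 - 27*√3 ≈ -562.77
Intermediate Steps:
A(D) = 3 - √(-4 + D)
K(Y, q) = -27 + Y + q (K(Y, q) = (Y + q) - 27 = -27 + Y + q)
K(-15, 39) - (A(1 + 6) - 22)*(-27) = (-27 - 15 + 39) - ((3 - √(-4 + (1 + 6))) - 22)*(-27) = -3 - ((3 - √(-4 + 7)) - 22)*(-27) = -3 - ((3 - √3) - 22)*(-27) = -3 - (-19 - √3)*(-27) = -3 - (513 + 27*√3) = -3 + (-513 - 27*√3) = -516 - 27*√3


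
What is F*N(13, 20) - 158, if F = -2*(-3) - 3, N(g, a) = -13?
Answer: -197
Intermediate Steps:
F = 3 (F = 6 - 3 = 3)
F*N(13, 20) - 158 = 3*(-13) - 158 = -39 - 158 = -197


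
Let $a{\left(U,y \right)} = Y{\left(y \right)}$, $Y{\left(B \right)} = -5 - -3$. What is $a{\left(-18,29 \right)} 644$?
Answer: $-1288$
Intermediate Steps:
$Y{\left(B \right)} = -2$ ($Y{\left(B \right)} = -5 + 3 = -2$)
$a{\left(U,y \right)} = -2$
$a{\left(-18,29 \right)} 644 = \left(-2\right) 644 = -1288$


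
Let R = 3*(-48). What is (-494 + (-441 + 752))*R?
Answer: 26352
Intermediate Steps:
R = -144
(-494 + (-441 + 752))*R = (-494 + (-441 + 752))*(-144) = (-494 + 311)*(-144) = -183*(-144) = 26352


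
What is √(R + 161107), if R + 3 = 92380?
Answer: 2*√63371 ≈ 503.47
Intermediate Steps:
R = 92377 (R = -3 + 92380 = 92377)
√(R + 161107) = √(92377 + 161107) = √253484 = 2*√63371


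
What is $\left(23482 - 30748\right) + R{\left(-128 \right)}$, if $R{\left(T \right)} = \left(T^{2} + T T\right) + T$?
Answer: $25374$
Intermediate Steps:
$R{\left(T \right)} = T + 2 T^{2}$ ($R{\left(T \right)} = \left(T^{2} + T^{2}\right) + T = 2 T^{2} + T = T + 2 T^{2}$)
$\left(23482 - 30748\right) + R{\left(-128 \right)} = \left(23482 - 30748\right) - 128 \left(1 + 2 \left(-128\right)\right) = -7266 - 128 \left(1 - 256\right) = -7266 - -32640 = -7266 + 32640 = 25374$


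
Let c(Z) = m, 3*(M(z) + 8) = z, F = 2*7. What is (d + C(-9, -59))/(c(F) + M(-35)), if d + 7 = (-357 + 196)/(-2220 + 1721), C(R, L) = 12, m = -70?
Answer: -7968/134231 ≈ -0.059360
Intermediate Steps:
F = 14
M(z) = -8 + z/3
c(Z) = -70
d = -3332/499 (d = -7 + (-357 + 196)/(-2220 + 1721) = -7 - 161/(-499) = -7 - 161*(-1/499) = -7 + 161/499 = -3332/499 ≈ -6.6774)
(d + C(-9, -59))/(c(F) + M(-35)) = (-3332/499 + 12)/(-70 + (-8 + (⅓)*(-35))) = 2656/(499*(-70 + (-8 - 35/3))) = 2656/(499*(-70 - 59/3)) = 2656/(499*(-269/3)) = (2656/499)*(-3/269) = -7968/134231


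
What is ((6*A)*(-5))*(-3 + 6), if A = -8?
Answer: 720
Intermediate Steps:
((6*A)*(-5))*(-3 + 6) = ((6*(-8))*(-5))*(-3 + 6) = (-48*(-5))*(-3*1 + 6) = 240*(-3 + 6) = 240*3 = 720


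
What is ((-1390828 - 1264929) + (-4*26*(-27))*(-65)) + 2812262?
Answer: -26015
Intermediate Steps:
((-1390828 - 1264929) + (-4*26*(-27))*(-65)) + 2812262 = (-2655757 - 104*(-27)*(-65)) + 2812262 = (-2655757 + 2808*(-65)) + 2812262 = (-2655757 - 182520) + 2812262 = -2838277 + 2812262 = -26015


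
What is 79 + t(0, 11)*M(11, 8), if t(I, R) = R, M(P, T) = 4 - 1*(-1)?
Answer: 134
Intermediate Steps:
M(P, T) = 5 (M(P, T) = 4 + 1 = 5)
79 + t(0, 11)*M(11, 8) = 79 + 11*5 = 79 + 55 = 134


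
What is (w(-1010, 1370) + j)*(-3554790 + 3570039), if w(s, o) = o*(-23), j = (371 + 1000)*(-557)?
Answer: -12125349093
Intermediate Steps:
j = -763647 (j = 1371*(-557) = -763647)
w(s, o) = -23*o
(w(-1010, 1370) + j)*(-3554790 + 3570039) = (-23*1370 - 763647)*(-3554790 + 3570039) = (-31510 - 763647)*15249 = -795157*15249 = -12125349093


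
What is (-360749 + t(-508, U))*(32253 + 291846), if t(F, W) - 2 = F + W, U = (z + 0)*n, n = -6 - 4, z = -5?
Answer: -117066179295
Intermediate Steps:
n = -10
U = 50 (U = (-5 + 0)*(-10) = -5*(-10) = 50)
t(F, W) = 2 + F + W (t(F, W) = 2 + (F + W) = 2 + F + W)
(-360749 + t(-508, U))*(32253 + 291846) = (-360749 + (2 - 508 + 50))*(32253 + 291846) = (-360749 - 456)*324099 = -361205*324099 = -117066179295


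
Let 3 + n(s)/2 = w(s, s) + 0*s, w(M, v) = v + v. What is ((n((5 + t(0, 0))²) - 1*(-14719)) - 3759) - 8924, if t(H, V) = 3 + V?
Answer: 2286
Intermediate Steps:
w(M, v) = 2*v
n(s) = -6 + 4*s (n(s) = -6 + 2*(2*s + 0*s) = -6 + 2*(2*s + 0) = -6 + 2*(2*s) = -6 + 4*s)
((n((5 + t(0, 0))²) - 1*(-14719)) - 3759) - 8924 = (((-6 + 4*(5 + (3 + 0))²) - 1*(-14719)) - 3759) - 8924 = (((-6 + 4*(5 + 3)²) + 14719) - 3759) - 8924 = (((-6 + 4*8²) + 14719) - 3759) - 8924 = (((-6 + 4*64) + 14719) - 3759) - 8924 = (((-6 + 256) + 14719) - 3759) - 8924 = ((250 + 14719) - 3759) - 8924 = (14969 - 3759) - 8924 = 11210 - 8924 = 2286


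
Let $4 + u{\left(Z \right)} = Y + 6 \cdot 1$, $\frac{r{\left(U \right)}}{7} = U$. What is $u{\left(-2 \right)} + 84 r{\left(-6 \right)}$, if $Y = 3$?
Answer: $-3523$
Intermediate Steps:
$r{\left(U \right)} = 7 U$
$u{\left(Z \right)} = 5$ ($u{\left(Z \right)} = -4 + \left(3 + 6 \cdot 1\right) = -4 + \left(3 + 6\right) = -4 + 9 = 5$)
$u{\left(-2 \right)} + 84 r{\left(-6 \right)} = 5 + 84 \cdot 7 \left(-6\right) = 5 + 84 \left(-42\right) = 5 - 3528 = -3523$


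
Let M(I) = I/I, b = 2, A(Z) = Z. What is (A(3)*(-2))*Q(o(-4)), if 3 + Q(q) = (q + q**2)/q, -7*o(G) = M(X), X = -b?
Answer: 90/7 ≈ 12.857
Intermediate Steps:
X = -2 (X = -1*2 = -2)
M(I) = 1
o(G) = -1/7 (o(G) = -1/7*1 = -1/7)
Q(q) = -3 + (q + q**2)/q
(A(3)*(-2))*Q(o(-4)) = (3*(-2))*(-2 - 1/7) = -6*(-15/7) = 90/7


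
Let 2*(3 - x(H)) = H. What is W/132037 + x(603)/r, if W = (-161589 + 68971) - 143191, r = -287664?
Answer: -45196231421/25321527712 ≈ -1.7849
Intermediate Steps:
x(H) = 3 - H/2
W = -235809 (W = -92618 - 143191 = -235809)
W/132037 + x(603)/r = -235809/132037 + (3 - 1/2*603)/(-287664) = -235809*1/132037 + (3 - 603/2)*(-1/287664) = -235809/132037 - 597/2*(-1/287664) = -235809/132037 + 199/191776 = -45196231421/25321527712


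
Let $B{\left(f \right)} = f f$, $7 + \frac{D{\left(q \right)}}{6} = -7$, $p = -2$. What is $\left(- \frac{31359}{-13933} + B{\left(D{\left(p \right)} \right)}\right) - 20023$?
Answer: $- \frac{180637852}{13933} \approx -12965.0$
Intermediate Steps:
$D{\left(q \right)} = -84$ ($D{\left(q \right)} = -42 + 6 \left(-7\right) = -42 - 42 = -84$)
$B{\left(f \right)} = f^{2}$
$\left(- \frac{31359}{-13933} + B{\left(D{\left(p \right)} \right)}\right) - 20023 = \left(- \frac{31359}{-13933} + \left(-84\right)^{2}\right) - 20023 = \left(\left(-31359\right) \left(- \frac{1}{13933}\right) + 7056\right) - 20023 = \left(\frac{31359}{13933} + 7056\right) - 20023 = \frac{98342607}{13933} - 20023 = - \frac{180637852}{13933}$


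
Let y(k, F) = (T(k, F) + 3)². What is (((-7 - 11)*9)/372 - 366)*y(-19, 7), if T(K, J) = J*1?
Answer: -1135950/31 ≈ -36644.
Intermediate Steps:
T(K, J) = J
y(k, F) = (3 + F)² (y(k, F) = (F + 3)² = (3 + F)²)
(((-7 - 11)*9)/372 - 366)*y(-19, 7) = (((-7 - 11)*9)/372 - 366)*(3 + 7)² = (-18*9*(1/372) - 366)*10² = (-162*1/372 - 366)*100 = (-27/62 - 366)*100 = -22719/62*100 = -1135950/31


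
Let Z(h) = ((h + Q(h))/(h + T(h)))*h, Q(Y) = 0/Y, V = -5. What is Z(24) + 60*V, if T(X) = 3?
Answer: -836/3 ≈ -278.67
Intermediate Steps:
Q(Y) = 0
Z(h) = h²/(3 + h) (Z(h) = ((h + 0)/(h + 3))*h = (h/(3 + h))*h = h²/(3 + h))
Z(24) + 60*V = 24²/(3 + 24) + 60*(-5) = 576/27 - 300 = 576*(1/27) - 300 = 64/3 - 300 = -836/3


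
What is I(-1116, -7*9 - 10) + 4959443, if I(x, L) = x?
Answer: 4958327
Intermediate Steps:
I(-1116, -7*9 - 10) + 4959443 = -1116 + 4959443 = 4958327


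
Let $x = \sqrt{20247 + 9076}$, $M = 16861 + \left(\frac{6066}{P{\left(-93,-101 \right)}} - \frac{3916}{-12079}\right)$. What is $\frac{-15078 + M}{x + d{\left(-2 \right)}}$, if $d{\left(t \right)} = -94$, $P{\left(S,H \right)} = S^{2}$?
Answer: $\frac{41417648198}{5059817799} + \frac{20708824099 \sqrt{29323}}{237811436553} \approx 23.097$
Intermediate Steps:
$M = \frac{195733026781}{11607919}$ ($M = 16861 + \left(\frac{6066}{\left(-93\right)^{2}} - \frac{3916}{-12079}\right) = 16861 - \left(- \frac{3916}{12079} - \frac{6066}{8649}\right) = 16861 + \left(6066 \cdot \frac{1}{8649} + \frac{3916}{12079}\right) = 16861 + \left(\frac{674}{961} + \frac{3916}{12079}\right) = 16861 + \frac{11904522}{11607919} = \frac{195733026781}{11607919} \approx 16862.0$)
$x = \sqrt{29323} \approx 171.24$
$\frac{-15078 + M}{x + d{\left(-2 \right)}} = \frac{-15078 + \frac{195733026781}{11607919}}{\sqrt{29323} - 94} = \frac{20708824099}{11607919 \left(-94 + \sqrt{29323}\right)}$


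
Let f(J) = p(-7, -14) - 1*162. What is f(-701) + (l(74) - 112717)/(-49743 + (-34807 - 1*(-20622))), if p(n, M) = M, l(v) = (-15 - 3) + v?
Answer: -11138667/63928 ≈ -174.24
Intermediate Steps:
l(v) = -18 + v
f(J) = -176 (f(J) = -14 - 1*162 = -14 - 162 = -176)
f(-701) + (l(74) - 112717)/(-49743 + (-34807 - 1*(-20622))) = -176 + ((-18 + 74) - 112717)/(-49743 + (-34807 - 1*(-20622))) = -176 + (56 - 112717)/(-49743 + (-34807 + 20622)) = -176 - 112661/(-49743 - 14185) = -176 - 112661/(-63928) = -176 - 112661*(-1/63928) = -176 + 112661/63928 = -11138667/63928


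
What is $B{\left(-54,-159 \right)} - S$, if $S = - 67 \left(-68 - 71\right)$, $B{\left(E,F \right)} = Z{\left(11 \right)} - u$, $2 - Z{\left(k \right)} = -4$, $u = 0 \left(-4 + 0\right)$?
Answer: $-9307$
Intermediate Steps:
$u = 0$ ($u = 0 \left(-4\right) = 0$)
$Z{\left(k \right)} = 6$ ($Z{\left(k \right)} = 2 - -4 = 2 + 4 = 6$)
$B{\left(E,F \right)} = 6$ ($B{\left(E,F \right)} = 6 - 0 = 6 + 0 = 6$)
$S = 9313$ ($S = \left(-67\right) \left(-139\right) = 9313$)
$B{\left(-54,-159 \right)} - S = 6 - 9313 = -9307$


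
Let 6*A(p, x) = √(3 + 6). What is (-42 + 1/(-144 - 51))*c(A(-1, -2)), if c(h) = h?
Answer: -8191/390 ≈ -21.003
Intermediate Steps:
A(p, x) = ½ (A(p, x) = √(3 + 6)/6 = √9/6 = (⅙)*3 = ½)
(-42 + 1/(-144 - 51))*c(A(-1, -2)) = (-42 + 1/(-144 - 51))*(½) = (-42 + 1/(-195))*(½) = (-42 - 1/195)*(½) = -8191/195*½ = -8191/390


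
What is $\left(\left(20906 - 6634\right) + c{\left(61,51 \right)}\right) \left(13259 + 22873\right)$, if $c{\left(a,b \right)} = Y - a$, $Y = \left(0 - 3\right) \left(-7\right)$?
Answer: $514230624$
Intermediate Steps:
$Y = 21$ ($Y = \left(-3\right) \left(-7\right) = 21$)
$c{\left(a,b \right)} = 21 - a$
$\left(\left(20906 - 6634\right) + c{\left(61,51 \right)}\right) \left(13259 + 22873\right) = \left(\left(20906 - 6634\right) + \left(21 - 61\right)\right) \left(13259 + 22873\right) = \left(14272 + \left(21 - 61\right)\right) 36132 = \left(14272 - 40\right) 36132 = 14232 \cdot 36132 = 514230624$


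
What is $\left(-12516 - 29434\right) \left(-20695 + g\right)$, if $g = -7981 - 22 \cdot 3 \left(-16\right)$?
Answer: $1158659000$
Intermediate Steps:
$g = -6925$ ($g = -7981 - 66 \left(-16\right) = -7981 - -1056 = -7981 + 1056 = -6925$)
$\left(-12516 - 29434\right) \left(-20695 + g\right) = \left(-12516 - 29434\right) \left(-20695 - 6925\right) = \left(-41950\right) \left(-27620\right) = 1158659000$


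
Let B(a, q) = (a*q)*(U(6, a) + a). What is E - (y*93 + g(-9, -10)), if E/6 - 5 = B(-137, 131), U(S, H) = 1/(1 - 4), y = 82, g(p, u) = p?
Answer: 14780741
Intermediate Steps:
U(S, H) = -⅓ (U(S, H) = 1/(-3) = -⅓)
B(a, q) = a*q*(-⅓ + a) (B(a, q) = (a*q)*(-⅓ + a) = a*q*(-⅓ + a))
E = 14788358 (E = 30 + 6*((⅓)*(-137)*131*(-1 + 3*(-137))) = 30 + 6*((⅓)*(-137)*131*(-1 - 411)) = 30 + 6*((⅓)*(-137)*131*(-412)) = 30 + 6*(7394164/3) = 30 + 14788328 = 14788358)
E - (y*93 + g(-9, -10)) = 14788358 - (82*93 - 9) = 14788358 - (7626 - 9) = 14788358 - 1*7617 = 14788358 - 7617 = 14780741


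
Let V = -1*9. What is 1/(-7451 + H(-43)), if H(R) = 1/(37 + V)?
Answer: -28/208627 ≈ -0.00013421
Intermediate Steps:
V = -9
H(R) = 1/28 (H(R) = 1/(37 - 9) = 1/28)
1/(-7451 + H(-43)) = 1/(-7451 + 1/28) = 1/(-208627/28) = -28/208627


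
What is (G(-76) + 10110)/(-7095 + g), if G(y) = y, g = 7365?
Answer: 5017/135 ≈ 37.163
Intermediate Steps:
(G(-76) + 10110)/(-7095 + g) = (-76 + 10110)/(-7095 + 7365) = 10034/270 = 10034*(1/270) = 5017/135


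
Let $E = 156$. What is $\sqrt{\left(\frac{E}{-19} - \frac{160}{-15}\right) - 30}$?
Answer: $\frac{i \sqrt{89490}}{57} \approx 5.2482 i$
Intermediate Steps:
$\sqrt{\left(\frac{E}{-19} - \frac{160}{-15}\right) - 30} = \sqrt{\left(\frac{156}{-19} - \frac{160}{-15}\right) - 30} = \sqrt{\left(156 \left(- \frac{1}{19}\right) - - \frac{32}{3}\right) - 30} = \sqrt{\left(- \frac{156}{19} + \frac{32}{3}\right) - 30} = \sqrt{\frac{140}{57} - 30} = \sqrt{- \frac{1570}{57}} = \frac{i \sqrt{89490}}{57}$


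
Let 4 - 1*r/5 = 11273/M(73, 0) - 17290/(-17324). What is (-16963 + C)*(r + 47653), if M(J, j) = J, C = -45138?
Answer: -1841511279588643/632326 ≈ -2.9123e+9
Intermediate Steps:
r = -478742535/632326 (r = 20 - 5*(11273/73 - 17290/(-17324)) = 20 - 5*(11273*(1/73) - 17290*(-1/17324)) = 20 - 5*(11273/73 + 8645/8662) = 20 - 5*98277811/632326 = 20 - 491389055/632326 = -478742535/632326 ≈ -757.11)
(-16963 + C)*(r + 47653) = (-16963 - 45138)*(-478742535/632326 + 47653) = -62101*29653488343/632326 = -1841511279588643/632326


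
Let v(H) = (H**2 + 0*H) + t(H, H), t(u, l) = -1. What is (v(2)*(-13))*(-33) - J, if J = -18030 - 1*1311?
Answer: 20628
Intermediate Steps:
J = -19341 (J = -18030 - 1311 = -19341)
v(H) = -1 + H**2 (v(H) = (H**2 + 0*H) - 1 = (H**2 + 0) - 1 = H**2 - 1 = -1 + H**2)
(v(2)*(-13))*(-33) - J = ((-1 + 2**2)*(-13))*(-33) - 1*(-19341) = ((-1 + 4)*(-13))*(-33) + 19341 = (3*(-13))*(-33) + 19341 = -39*(-33) + 19341 = 1287 + 19341 = 20628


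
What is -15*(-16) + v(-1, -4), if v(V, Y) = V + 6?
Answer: 245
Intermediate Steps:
v(V, Y) = 6 + V
-15*(-16) + v(-1, -4) = -15*(-16) + (6 - 1) = 240 + 5 = 245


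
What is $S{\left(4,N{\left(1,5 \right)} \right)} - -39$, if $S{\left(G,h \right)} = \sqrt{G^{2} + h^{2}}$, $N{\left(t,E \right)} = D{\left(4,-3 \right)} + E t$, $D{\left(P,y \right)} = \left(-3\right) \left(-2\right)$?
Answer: $39 + \sqrt{137} \approx 50.705$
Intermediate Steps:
$D{\left(P,y \right)} = 6$
$N{\left(t,E \right)} = 6 + E t$
$S{\left(4,N{\left(1,5 \right)} \right)} - -39 = \sqrt{4^{2} + \left(6 + 5 \cdot 1\right)^{2}} - -39 = \sqrt{16 + \left(6 + 5\right)^{2}} + 39 = \sqrt{16 + 11^{2}} + 39 = \sqrt{16 + 121} + 39 = \sqrt{137} + 39 = 39 + \sqrt{137}$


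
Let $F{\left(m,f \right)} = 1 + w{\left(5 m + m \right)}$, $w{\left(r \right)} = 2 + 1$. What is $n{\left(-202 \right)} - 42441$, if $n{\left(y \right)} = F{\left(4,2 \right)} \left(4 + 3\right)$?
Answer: $-42413$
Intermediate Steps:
$w{\left(r \right)} = 3$
$F{\left(m,f \right)} = 4$ ($F{\left(m,f \right)} = 1 + 3 = 4$)
$n{\left(y \right)} = 28$ ($n{\left(y \right)} = 4 \left(4 + 3\right) = 4 \cdot 7 = 28$)
$n{\left(-202 \right)} - 42441 = 28 - 42441 = -42413$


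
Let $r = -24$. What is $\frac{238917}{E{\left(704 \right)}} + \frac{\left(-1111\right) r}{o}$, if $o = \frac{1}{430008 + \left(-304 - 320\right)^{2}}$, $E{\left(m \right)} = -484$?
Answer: $\frac{10574458369467}{484} \approx 2.1848 \cdot 10^{10}$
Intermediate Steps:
$o = \frac{1}{819384}$ ($o = \frac{1}{430008 + \left(-624\right)^{2}} = \frac{1}{430008 + 389376} = \frac{1}{819384} \approx 1.2204 \cdot 10^{-6}$)
$\frac{238917}{E{\left(704 \right)}} + \frac{\left(-1111\right) r}{o} = \frac{238917}{-484} + \left(-1111\right) \left(-24\right) \frac{1}{\frac{1}{819384}} = 238917 \left(- \frac{1}{484}\right) + 26664 \cdot 819384 = - \frac{238917}{484} + 21848054976 = \frac{10574458369467}{484}$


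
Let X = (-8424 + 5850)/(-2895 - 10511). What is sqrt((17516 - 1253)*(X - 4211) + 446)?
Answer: 2*I*sqrt(769204329413170)/6703 ≈ 8275.3*I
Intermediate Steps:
X = 1287/6703 (X = -2574/(-13406) = -2574*(-1/13406) = 1287/6703 ≈ 0.19200)
sqrt((17516 - 1253)*(X - 4211) + 446) = sqrt((17516 - 1253)*(1287/6703 - 4211) + 446) = sqrt(16263*(-28225046/6703) + 446) = sqrt(-459023923098/6703 + 446) = sqrt(-459020933560/6703) = 2*I*sqrt(769204329413170)/6703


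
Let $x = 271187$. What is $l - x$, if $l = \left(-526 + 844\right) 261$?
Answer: $-188189$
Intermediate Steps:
$l = 82998$ ($l = 318 \cdot 261 = 82998$)
$l - x = 82998 - 271187 = -188189$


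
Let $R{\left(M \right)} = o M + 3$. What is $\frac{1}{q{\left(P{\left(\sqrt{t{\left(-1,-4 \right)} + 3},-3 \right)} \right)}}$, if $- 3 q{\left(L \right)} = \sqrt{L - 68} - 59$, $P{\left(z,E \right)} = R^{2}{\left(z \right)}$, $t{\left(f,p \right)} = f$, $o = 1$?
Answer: $\frac{1}{\frac{59}{3} - \frac{i \sqrt{68 - \left(3 + \sqrt{2}\right)^{2}}}{3}} \approx 0.050149 + 0.0059203 i$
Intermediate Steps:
$R{\left(M \right)} = 3 + M$ ($R{\left(M \right)} = 1 M + 3 = M + 3 = 3 + M$)
$P{\left(z,E \right)} = \left(3 + z\right)^{2}$
$q{\left(L \right)} = \frac{59}{3} - \frac{\sqrt{-68 + L}}{3}$ ($q{\left(L \right)} = - \frac{\sqrt{L - 68} - 59}{3} = - \frac{\sqrt{-68 + L} - 59}{3} = - \frac{-59 + \sqrt{-68 + L}}{3} = \frac{59}{3} - \frac{\sqrt{-68 + L}}{3}$)
$\frac{1}{q{\left(P{\left(\sqrt{t{\left(-1,-4 \right)} + 3},-3 \right)} \right)}} = \frac{1}{\frac{59}{3} - \frac{\sqrt{-68 + \left(3 + \sqrt{-1 + 3}\right)^{2}}}{3}} = \frac{1}{\frac{59}{3} - \frac{\sqrt{-68 + \left(3 + \sqrt{2}\right)^{2}}}{3}}$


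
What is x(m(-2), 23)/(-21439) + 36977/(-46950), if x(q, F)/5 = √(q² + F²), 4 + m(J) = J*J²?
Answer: -36977/46950 - 5*√673/21439 ≈ -0.79363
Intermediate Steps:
m(J) = -4 + J³ (m(J) = -4 + J*J² = -4 + J³)
x(q, F) = 5*√(F² + q²) (x(q, F) = 5*√(q² + F²) = 5*√(F² + q²))
x(m(-2), 23)/(-21439) + 36977/(-46950) = (5*√(23² + (-4 + (-2)³)²))/(-21439) + 36977/(-46950) = (5*√(529 + (-4 - 8)²))*(-1/21439) + 36977*(-1/46950) = (5*√(529 + (-12)²))*(-1/21439) - 36977/46950 = (5*√(529 + 144))*(-1/21439) - 36977/46950 = (5*√673)*(-1/21439) - 36977/46950 = -5*√673/21439 - 36977/46950 = -36977/46950 - 5*√673/21439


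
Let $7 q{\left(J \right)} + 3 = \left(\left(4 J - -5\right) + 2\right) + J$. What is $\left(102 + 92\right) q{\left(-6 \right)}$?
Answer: $- \frac{5044}{7} \approx -720.57$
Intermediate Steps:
$q{\left(J \right)} = \frac{4}{7} + \frac{5 J}{7}$ ($q{\left(J \right)} = - \frac{3}{7} + \frac{\left(\left(4 J - -5\right) + 2\right) + J}{7} = - \frac{3}{7} + \frac{\left(\left(4 J + 5\right) + 2\right) + J}{7} = - \frac{3}{7} + \frac{\left(\left(5 + 4 J\right) + 2\right) + J}{7} = - \frac{3}{7} + \frac{\left(7 + 4 J\right) + J}{7} = - \frac{3}{7} + \frac{7 + 5 J}{7} = - \frac{3}{7} + \left(1 + \frac{5 J}{7}\right) = \frac{4}{7} + \frac{5 J}{7}$)
$\left(102 + 92\right) q{\left(-6 \right)} = \left(102 + 92\right) \left(\frac{4}{7} + \frac{5}{7} \left(-6\right)\right) = 194 \left(\frac{4}{7} - \frac{30}{7}\right) = 194 \left(- \frac{26}{7}\right) = - \frac{5044}{7}$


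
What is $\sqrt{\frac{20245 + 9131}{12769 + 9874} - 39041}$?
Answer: $\frac{i \sqrt{20015868273641}}{22643} \approx 197.58 i$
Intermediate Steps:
$\sqrt{\frac{20245 + 9131}{12769 + 9874} - 39041} = \sqrt{\frac{29376}{22643} - 39041} = \sqrt{- \frac{883975987}{22643}} = \frac{i \sqrt{20015868273641}}{22643}$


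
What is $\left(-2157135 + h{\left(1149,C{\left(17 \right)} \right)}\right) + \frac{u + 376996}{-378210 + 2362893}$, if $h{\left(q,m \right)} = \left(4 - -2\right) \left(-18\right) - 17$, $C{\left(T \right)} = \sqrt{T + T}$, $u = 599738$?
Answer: $- \frac{1427158757282}{661561} \approx -2.1573 \cdot 10^{6}$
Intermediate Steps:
$C{\left(T \right)} = \sqrt{2} \sqrt{T}$ ($C{\left(T \right)} = \sqrt{2 T} = \sqrt{2} \sqrt{T}$)
$h{\left(q,m \right)} = -125$ ($h{\left(q,m \right)} = \left(4 + 2\right) \left(-18\right) - 17 = 6 \left(-18\right) - 17 = -108 - 17 = -125$)
$\left(-2157135 + h{\left(1149,C{\left(17 \right)} \right)}\right) + \frac{u + 376996}{-378210 + 2362893} = \left(-2157135 - 125\right) + \frac{599738 + 376996}{-378210 + 2362893} = -2157260 + \frac{976734}{1984683} = -2157260 + 976734 \cdot \frac{1}{1984683} = -2157260 + \frac{325578}{661561} = - \frac{1427158757282}{661561}$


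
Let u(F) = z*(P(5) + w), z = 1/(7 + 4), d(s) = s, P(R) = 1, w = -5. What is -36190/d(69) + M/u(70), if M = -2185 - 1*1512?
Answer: 2661263/276 ≈ 9642.3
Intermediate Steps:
M = -3697 (M = -2185 - 1512 = -3697)
z = 1/11 ≈ 0.090909
u(F) = -4/11 (u(F) = (1 - 5)/11 = (1/11)*(-4) = -4/11)
-36190/d(69) + M/u(70) = -36190/69 - 3697/(-4/11) = -36190*1/69 - 3697*(-11/4) = -36190/69 + 40667/4 = 2661263/276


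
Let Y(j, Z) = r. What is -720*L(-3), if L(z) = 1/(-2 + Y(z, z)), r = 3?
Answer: -720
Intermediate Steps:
Y(j, Z) = 3
L(z) = 1 (L(z) = 1/(-2 + 3) = 1/1 = 1)
-720*L(-3) = -720*1 = -720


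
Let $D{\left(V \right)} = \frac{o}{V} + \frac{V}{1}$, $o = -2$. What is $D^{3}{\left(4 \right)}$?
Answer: $\frac{343}{8} \approx 42.875$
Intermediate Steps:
$D{\left(V \right)} = V - \frac{2}{V}$ ($D{\left(V \right)} = - \frac{2}{V} + \frac{V}{1} = - \frac{2}{V} + V 1 = - \frac{2}{V} + V = V - \frac{2}{V}$)
$D^{3}{\left(4 \right)} = \left(4 - \frac{2}{4}\right)^{3} = \left(4 - \frac{1}{2}\right)^{3} = \left(\frac{7}{2}\right)^{3} = \frac{343}{8}$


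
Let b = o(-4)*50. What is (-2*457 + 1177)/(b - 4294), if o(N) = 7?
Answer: -263/3944 ≈ -0.066684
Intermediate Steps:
b = 350 (b = 7*50 = 350)
(-2*457 + 1177)/(b - 4294) = (-2*457 + 1177)/(350 - 4294) = (-914 + 1177)/(-3944) = 263*(-1/3944) = -263/3944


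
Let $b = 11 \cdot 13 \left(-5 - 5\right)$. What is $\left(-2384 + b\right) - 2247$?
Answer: $-6061$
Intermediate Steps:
$b = -1430$ ($b = 143 \left(-5 - 5\right) = 143 \left(-10\right) = -1430$)
$\left(-2384 + b\right) - 2247 = \left(-2384 - 1430\right) - 2247 = -3814 - 2247 = -6061$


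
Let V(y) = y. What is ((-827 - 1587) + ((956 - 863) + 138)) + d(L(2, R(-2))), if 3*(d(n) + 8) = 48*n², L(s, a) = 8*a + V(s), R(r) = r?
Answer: 945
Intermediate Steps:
L(s, a) = s + 8*a (L(s, a) = 8*a + s = s + 8*a)
d(n) = -8 + 16*n² (d(n) = -8 + (48*n²)/3 = -8 + 16*n²)
((-827 - 1587) + ((956 - 863) + 138)) + d(L(2, R(-2))) = ((-827 - 1587) + ((956 - 863) + 138)) + (-8 + 16*(2 + 8*(-2))²) = (-2414 + (93 + 138)) + (-8 + 16*(2 - 16)²) = (-2414 + 231) + (-8 + 16*(-14)²) = -2183 + (-8 + 16*196) = -2183 + (-8 + 3136) = -2183 + 3128 = 945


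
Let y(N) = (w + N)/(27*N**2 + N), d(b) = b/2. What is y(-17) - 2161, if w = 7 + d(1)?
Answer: -33651111/15572 ≈ -2161.0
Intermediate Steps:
d(b) = b/2 (d(b) = b*(1/2) = b/2)
w = 15/2 (w = 7 + (1/2)*1 = 7 + 1/2 = 15/2 ≈ 7.5000)
y(N) = (15/2 + N)/(N + 27*N**2) (y(N) = (15/2 + N)/(27*N**2 + N) = (15/2 + N)/(N + 27*N**2))
y(-17) - 2161 = (15/2 - 17)/((-17)*(1 + 27*(-17))) - 2161 = -1/17*(-19/2)/(1 - 459) - 2161 = -1/17*(-19/2)/(-458) - 2161 = -1/17*(-1/458)*(-19/2) - 2161 = -19/15572 - 2161 = -33651111/15572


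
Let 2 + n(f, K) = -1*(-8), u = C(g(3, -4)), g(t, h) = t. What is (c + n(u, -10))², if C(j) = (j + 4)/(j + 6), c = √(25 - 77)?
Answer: -16 + 24*I*√13 ≈ -16.0 + 86.533*I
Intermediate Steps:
c = 2*I*√13 (c = √(-52) = 2*I*√13 ≈ 7.2111*I)
C(j) = (4 + j)/(6 + j)
u = 7/9 (u = (4 + 3)/(6 + 3) = 7/9 ≈ 0.77778)
n(f, K) = 6 (n(f, K) = -2 - 1*(-8) = -2 + 8 = 6)
(c + n(u, -10))² = (2*I*√13 + 6)² = (6 + 2*I*√13)²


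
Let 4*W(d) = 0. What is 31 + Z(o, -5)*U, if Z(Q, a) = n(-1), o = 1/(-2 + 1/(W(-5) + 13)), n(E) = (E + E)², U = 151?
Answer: 635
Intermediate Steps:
W(d) = 0 (W(d) = (¼)*0 = 0)
n(E) = 4*E² (n(E) = (2*E)² = 4*E²)
o = -13/25 (o = 1/(-2 + 1/(0 + 13)) = 1/(-2 + 1/13) = 1/(-25/13) = -13/25 ≈ -0.52000)
Z(Q, a) = 4 (Z(Q, a) = 4*(-1)² = 4*1 = 4)
31 + Z(o, -5)*U = 31 + 4*151 = 31 + 604 = 635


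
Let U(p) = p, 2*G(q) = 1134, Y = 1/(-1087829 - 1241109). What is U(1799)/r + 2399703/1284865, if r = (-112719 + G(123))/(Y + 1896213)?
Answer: -10207209799085077197127/335600383797792240 ≈ -30415.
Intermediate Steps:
Y = -1/2328938 (Y = 1/(-2328938) = -1/2328938 ≈ -4.2938e-7)
G(q) = 567 (G(q) = (½)*1134 = 567)
r = -261195054576/4416162511793 (r = (-112719 + 567)/(-1/2328938 + 1896213) = -112152/4416162511793/2328938 = -112152*2328938/4416162511793 = -261195054576/4416162511793 ≈ -0.059145)
U(1799)/r + 2399703/1284865 = 1799/(-261195054576/4416162511793) + 2399703/1284865 = 1799*(-4416162511793/261195054576) + 2399703*(1/1284865) = -7944676358715607/261195054576 + 2399703/1284865 = -10207209799085077197127/335600383797792240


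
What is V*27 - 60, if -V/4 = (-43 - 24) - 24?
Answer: 9768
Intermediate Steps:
V = 364 (V = -4*((-43 - 24) - 24) = -4*(-67 - 24) = -4*(-91) = 364)
V*27 - 60 = 364*27 - 60 = 9828 - 60 = 9768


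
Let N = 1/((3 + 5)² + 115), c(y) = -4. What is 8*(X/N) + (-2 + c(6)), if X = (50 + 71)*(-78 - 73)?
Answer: -26164078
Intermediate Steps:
X = -18271 (X = 121*(-151) = -18271)
N = 1/179 (N = 1/(8² + 115) = 1/(64 + 115) = 1/179 ≈ 0.0055866)
8*(X/N) + (-2 + c(6)) = 8*(-18271/1/179) + (-2 - 4) = 8*(-18271*179) - 6 = 8*(-3270509) - 6 = -26164072 - 6 = -26164078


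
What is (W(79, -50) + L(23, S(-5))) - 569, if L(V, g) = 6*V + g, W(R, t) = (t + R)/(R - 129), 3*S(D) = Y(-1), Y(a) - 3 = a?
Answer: -64637/150 ≈ -430.91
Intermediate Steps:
Y(a) = 3 + a
S(D) = ⅔ (S(D) = (3 - 1)/3 = (⅓)*2 = ⅔)
W(R, t) = (R + t)/(-129 + R)
L(V, g) = g + 6*V
(W(79, -50) + L(23, S(-5))) - 569 = ((79 - 50)/(-129 + 79) + (⅔ + 6*23)) - 569 = (29/(-50) + (⅔ + 138)) - 569 = (-1/50*29 + 416/3) - 569 = (-29/50 + 416/3) - 569 = 20713/150 - 569 = -64637/150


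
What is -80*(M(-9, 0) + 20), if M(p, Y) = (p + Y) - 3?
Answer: -640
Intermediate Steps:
M(p, Y) = -3 + Y + p (M(p, Y) = (Y + p) - 3 = -3 + Y + p)
-80*(M(-9, 0) + 20) = -80*((-3 + 0 - 9) + 20) = -80*(-12 + 20) = -80*8 = -640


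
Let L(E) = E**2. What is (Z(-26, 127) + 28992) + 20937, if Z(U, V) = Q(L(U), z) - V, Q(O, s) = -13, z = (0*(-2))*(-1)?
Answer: 49789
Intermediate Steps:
z = 0 (z = 0*(-1) = 0)
Z(U, V) = -13 - V
(Z(-26, 127) + 28992) + 20937 = ((-13 - 1*127) + 28992) + 20937 = ((-13 - 127) + 28992) + 20937 = (-140 + 28992) + 20937 = 28852 + 20937 = 49789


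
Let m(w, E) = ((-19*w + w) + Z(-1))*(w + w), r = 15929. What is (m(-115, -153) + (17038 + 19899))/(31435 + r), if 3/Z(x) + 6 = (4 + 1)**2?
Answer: -8344787/899916 ≈ -9.2729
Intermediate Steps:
Z(x) = 3/19 (Z(x) = 3/(-6 + (4 + 1)**2) = 3/(-6 + 5**2) = 3/(-6 + 25) = 3/19)
m(w, E) = 2*w*(3/19 - 18*w) (m(w, E) = ((-19*w + w) + 3/19)*(w + w) = (-18*w + 3/19)*(2*w) = (3/19 - 18*w)*(2*w) = 2*w*(3/19 - 18*w))
(m(-115, -153) + (17038 + 19899))/(31435 + r) = ((6/19)*(-115)*(1 - 114*(-115)) + (17038 + 19899))/(31435 + 15929) = ((6/19)*(-115)*(1 + 13110) + 36937)/47364 = ((6/19)*(-115)*13111 + 36937)*(1/47364) = (-9046590/19 + 36937)*(1/47364) = -8344787/19*1/47364 = -8344787/899916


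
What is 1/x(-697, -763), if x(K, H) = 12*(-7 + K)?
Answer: -1/8448 ≈ -0.00011837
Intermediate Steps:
x(K, H) = -84 + 12*K
1/x(-697, -763) = 1/(-84 + 12*(-697)) = 1/(-84 - 8364) = 1/(-8448) = -1/8448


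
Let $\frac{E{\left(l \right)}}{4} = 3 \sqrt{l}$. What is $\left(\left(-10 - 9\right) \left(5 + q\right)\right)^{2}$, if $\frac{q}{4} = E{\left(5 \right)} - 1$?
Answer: $4159081 + 34656 \sqrt{5} \approx 4.2366 \cdot 10^{6}$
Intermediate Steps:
$E{\left(l \right)} = 12 \sqrt{l}$ ($E{\left(l \right)} = 4 \cdot 3 \sqrt{l} = 12 \sqrt{l}$)
$q = -4 + 48 \sqrt{5}$ ($q = 4 \left(12 \sqrt{5} - 1\right) = 4 \left(-1 + 12 \sqrt{5}\right) = -4 + 48 \sqrt{5} \approx 103.33$)
$\left(\left(-10 - 9\right) \left(5 + q\right)\right)^{2} = \left(\left(-10 - 9\right) \left(5 - \left(4 - 48 \sqrt{5}\right)\right)\right)^{2} = \left(- 19 \left(1 + 48 \sqrt{5}\right)\right)^{2} = \left(-19 - 912 \sqrt{5}\right)^{2}$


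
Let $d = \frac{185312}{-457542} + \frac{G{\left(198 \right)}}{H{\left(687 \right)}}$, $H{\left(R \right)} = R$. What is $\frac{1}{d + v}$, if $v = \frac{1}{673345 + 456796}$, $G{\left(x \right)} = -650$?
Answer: $- \frac{258543486711}{349333135175} \approx -0.74011$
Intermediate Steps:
$v = \frac{1}{1130141} \approx 8.8485 \cdot 10^{-7}$
$d = - \frac{309106}{228771}$ ($d = \frac{185312}{-457542} - \frac{650}{687} = 185312 \left(- \frac{1}{457542}\right) - \frac{650}{687} = - \frac{92656}{228771} - \frac{650}{687} = - \frac{309106}{228771} \approx -1.3512$)
$\frac{1}{d + v} = \frac{1}{- \frac{309106}{228771} + \frac{1}{1130141}} = \frac{1}{- \frac{349333135175}{258543486711}} = - \frac{258543486711}{349333135175}$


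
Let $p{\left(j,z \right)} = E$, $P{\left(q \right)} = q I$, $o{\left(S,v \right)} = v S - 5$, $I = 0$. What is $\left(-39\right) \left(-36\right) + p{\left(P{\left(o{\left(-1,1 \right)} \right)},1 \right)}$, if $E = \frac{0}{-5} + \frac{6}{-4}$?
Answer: $\frac{2805}{2} \approx 1402.5$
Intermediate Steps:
$o{\left(S,v \right)} = -5 + S v$ ($o{\left(S,v \right)} = S v - 5 = -5 + S v$)
$P{\left(q \right)} = 0$ ($P{\left(q \right)} = q 0 = 0$)
$E = - \frac{3}{2}$ ($E = 0 \left(- \frac{1}{5}\right) + 6 \left(- \frac{1}{4}\right) = 0 - \frac{3}{2} = - \frac{3}{2} \approx -1.5$)
$p{\left(j,z \right)} = - \frac{3}{2}$
$\left(-39\right) \left(-36\right) + p{\left(P{\left(o{\left(-1,1 \right)} \right)},1 \right)} = \left(-39\right) \left(-36\right) - \frac{3}{2} = 1404 - \frac{3}{2} = \frac{2805}{2}$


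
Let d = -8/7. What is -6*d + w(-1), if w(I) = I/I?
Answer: 55/7 ≈ 7.8571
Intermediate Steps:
w(I) = 1
d = -8/7 (d = -8*1/7 = -8/7 ≈ -1.1429)
-6*d + w(-1) = -6*(-8/7) + 1 = 48/7 + 1 = 55/7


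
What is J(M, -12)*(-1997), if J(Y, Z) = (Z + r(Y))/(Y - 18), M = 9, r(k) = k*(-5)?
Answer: -37943/3 ≈ -12648.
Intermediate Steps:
r(k) = -5*k
J(Y, Z) = (Z - 5*Y)/(-18 + Y) (J(Y, Z) = (Z - 5*Y)/(Y - 18) = (Z - 5*Y)/(-18 + Y))
J(M, -12)*(-1997) = ((-12 - 5*9)/(-18 + 9))*(-1997) = ((-12 - 45)/(-9))*(-1997) = -⅑*(-57)*(-1997) = (19/3)*(-1997) = -37943/3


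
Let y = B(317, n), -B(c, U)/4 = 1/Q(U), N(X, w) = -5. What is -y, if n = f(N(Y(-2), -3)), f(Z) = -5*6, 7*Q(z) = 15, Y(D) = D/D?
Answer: 28/15 ≈ 1.8667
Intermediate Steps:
Y(D) = 1
Q(z) = 15/7 (Q(z) = (⅐)*15 = 15/7)
f(Z) = -30
n = -30
B(c, U) = -28/15 (B(c, U) = -4/15/7 = -4*7/15 = -28/15)
y = -28/15 ≈ -1.8667
-y = -1*(-28/15) = 28/15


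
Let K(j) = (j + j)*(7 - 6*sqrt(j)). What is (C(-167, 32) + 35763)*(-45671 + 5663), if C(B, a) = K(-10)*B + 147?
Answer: -2372074320 + 801760320*I*sqrt(10) ≈ -2.3721e+9 + 2.5354e+9*I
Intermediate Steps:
K(j) = 2*j*(7 - 6*sqrt(j)) (K(j) = (2*j)*(7 - 6*sqrt(j)) = 2*j*(7 - 6*sqrt(j)))
C(B, a) = 147 + B*(-140 + 120*I*sqrt(10)) (C(B, a) = (-(-120)*I*sqrt(10) + 14*(-10))*B + 147 = (-(-120)*I*sqrt(10) - 140)*B + 147 = (120*I*sqrt(10) - 140)*B + 147 = (-140 + 120*I*sqrt(10))*B + 147 = B*(-140 + 120*I*sqrt(10)) + 147 = 147 + B*(-140 + 120*I*sqrt(10)))
(C(-167, 32) + 35763)*(-45671 + 5663) = ((147 - 20*(-167)*(7 - 6*I*sqrt(10))) + 35763)*(-45671 + 5663) = ((147 + (23380 - 20040*I*sqrt(10))) + 35763)*(-40008) = ((23527 - 20040*I*sqrt(10)) + 35763)*(-40008) = (59290 - 20040*I*sqrt(10))*(-40008) = -2372074320 + 801760320*I*sqrt(10)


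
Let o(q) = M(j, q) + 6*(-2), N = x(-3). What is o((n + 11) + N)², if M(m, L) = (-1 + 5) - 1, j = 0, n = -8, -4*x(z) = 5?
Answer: 81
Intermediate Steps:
x(z) = -5/4 (x(z) = -¼*5 = -5/4)
M(m, L) = 3 (M(m, L) = 4 - 1 = 3)
N = -5/4 ≈ -1.2500
o(q) = -9 (o(q) = 3 + 6*(-2) = 3 - 12 = -9)
o((n + 11) + N)² = (-9)² = 81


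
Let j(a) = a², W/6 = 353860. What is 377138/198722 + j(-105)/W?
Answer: 26763840871/14063953384 ≈ 1.9030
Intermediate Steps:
W = 2123160 (W = 6*353860 = 2123160)
377138/198722 + j(-105)/W = 377138/198722 + (-105)²/2123160 = 377138*(1/198722) + 11025*(1/2123160) = 188569/99361 + 735/141544 = 26763840871/14063953384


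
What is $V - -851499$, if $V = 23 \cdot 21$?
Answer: $851982$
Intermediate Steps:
$V = 483$
$V - -851499 = 483 - -851499 = 483 + 851499 = 851982$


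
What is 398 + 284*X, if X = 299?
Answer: 85314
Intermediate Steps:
398 + 284*X = 398 + 284*299 = 398 + 84916 = 85314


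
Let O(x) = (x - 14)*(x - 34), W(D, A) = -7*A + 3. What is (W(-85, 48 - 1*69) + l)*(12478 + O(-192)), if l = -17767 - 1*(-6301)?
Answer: -668028744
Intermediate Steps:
l = -11466 (l = -17767 + 6301 = -11466)
W(D, A) = 3 - 7*A
O(x) = (-34 + x)*(-14 + x) (O(x) = (-14 + x)*(-34 + x) = (-34 + x)*(-14 + x))
(W(-85, 48 - 1*69) + l)*(12478 + O(-192)) = ((3 - 7*(48 - 1*69)) - 11466)*(12478 + (476 + (-192)² - 48*(-192))) = ((3 - 7*(48 - 69)) - 11466)*(12478 + (476 + 36864 + 9216)) = ((3 - 7*(-21)) - 11466)*(12478 + 46556) = ((3 + 147) - 11466)*59034 = (150 - 11466)*59034 = -11316*59034 = -668028744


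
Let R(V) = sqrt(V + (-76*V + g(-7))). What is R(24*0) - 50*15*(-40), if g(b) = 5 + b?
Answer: 30000 + I*sqrt(2) ≈ 30000.0 + 1.4142*I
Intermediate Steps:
R(V) = sqrt(-2 - 75*V) (R(V) = sqrt(V + (-76*V + (5 - 7))) = sqrt(V + (-76*V - 2)) = sqrt(V + (-2 - 76*V)) = sqrt(-2 - 75*V))
R(24*0) - 50*15*(-40) = sqrt(-2 - 1800*0) - 50*15*(-40) = sqrt(-2 - 75*0) - 750*(-40) = sqrt(-2 + 0) + 30000 = sqrt(-2) + 30000 = I*sqrt(2) + 30000 = 30000 + I*sqrt(2)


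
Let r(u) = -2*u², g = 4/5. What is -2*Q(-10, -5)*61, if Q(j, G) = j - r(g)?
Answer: 26596/25 ≈ 1063.8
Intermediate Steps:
g = ⅘ (g = 4*(⅕) = ⅘ ≈ 0.80000)
Q(j, G) = 32/25 + j (Q(j, G) = j - (-2)*(⅘)² = j - (-2)*16/25 = j - 1*(-32/25) = j + 32/25 = 32/25 + j)
-2*Q(-10, -5)*61 = -2*(32/25 - 10)*61 = -2*(-218/25)*61 = (436/25)*61 = 26596/25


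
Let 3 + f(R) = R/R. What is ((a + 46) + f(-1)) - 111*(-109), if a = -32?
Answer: 12111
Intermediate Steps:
f(R) = -2 (f(R) = -3 + R/R = -3 + 1 = -2)
((a + 46) + f(-1)) - 111*(-109) = ((-32 + 46) - 2) - 111*(-109) = (14 - 2) + 12099 = 12 + 12099 = 12111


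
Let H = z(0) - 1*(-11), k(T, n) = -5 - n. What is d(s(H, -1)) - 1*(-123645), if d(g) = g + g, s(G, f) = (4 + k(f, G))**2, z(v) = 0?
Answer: 123933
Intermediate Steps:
H = 11 (H = 0 - 1*(-11) = 0 + 11 = 11)
s(G, f) = (-1 - G)**2 (s(G, f) = (4 + (-5 - G))**2 = (-1 - G)**2)
d(g) = 2*g
d(s(H, -1)) - 1*(-123645) = 2*(1 + 11)**2 - 1*(-123645) = 2*12**2 + 123645 = 2*144 + 123645 = 288 + 123645 = 123933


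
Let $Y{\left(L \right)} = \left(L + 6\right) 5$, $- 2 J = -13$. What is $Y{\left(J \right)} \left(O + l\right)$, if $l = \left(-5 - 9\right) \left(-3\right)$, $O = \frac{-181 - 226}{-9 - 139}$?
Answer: $\frac{22375}{8} \approx 2796.9$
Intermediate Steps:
$J = \frac{13}{2}$ ($J = \left(- \frac{1}{2}\right) \left(-13\right) = \frac{13}{2} \approx 6.5$)
$O = \frac{11}{4}$ ($O = - \frac{407}{-148} = \left(-407\right) \left(- \frac{1}{148}\right) = \frac{11}{4} \approx 2.75$)
$l = 42$ ($l = \left(-14\right) \left(-3\right) = 42$)
$Y{\left(L \right)} = 30 + 5 L$ ($Y{\left(L \right)} = \left(6 + L\right) 5 = 30 + 5 L$)
$Y{\left(J \right)} \left(O + l\right) = \left(30 + 5 \cdot \frac{13}{2}\right) \left(\frac{11}{4} + 42\right) = \left(30 + \frac{65}{2}\right) \frac{179}{4} = \frac{125}{2} \cdot \frac{179}{4} = \frac{22375}{8}$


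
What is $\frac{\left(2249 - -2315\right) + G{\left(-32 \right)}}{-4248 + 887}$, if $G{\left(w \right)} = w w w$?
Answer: $\frac{28204}{3361} \approx 8.3916$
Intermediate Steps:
$G{\left(w \right)} = w^{3}$ ($G{\left(w \right)} = w^{2} w = w^{3}$)
$\frac{\left(2249 - -2315\right) + G{\left(-32 \right)}}{-4248 + 887} = \frac{\left(2249 - -2315\right) + \left(-32\right)^{3}}{-4248 + 887} = \frac{\left(2249 + 2315\right) - 32768}{-3361} = \left(4564 - 32768\right) \left(- \frac{1}{3361}\right) = \left(-28204\right) \left(- \frac{1}{3361}\right) = \frac{28204}{3361}$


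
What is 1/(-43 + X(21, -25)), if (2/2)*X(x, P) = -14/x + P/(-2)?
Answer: -6/187 ≈ -0.032086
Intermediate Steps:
X(x, P) = -14/x - P/2 (X(x, P) = -14/x + P/(-2) = -14/x + P*(-1/2) = -14/x - P/2)
1/(-43 + X(21, -25)) = 1/(-43 + (-14/21 - 1/2*(-25))) = 1/(-43 + (-14*1/21 + 25/2)) = 1/(-43 + (-2/3 + 25/2)) = 1/(-43 + 71/6) = 1/(-187/6) = -6/187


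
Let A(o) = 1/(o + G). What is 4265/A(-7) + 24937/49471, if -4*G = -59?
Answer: 6540908013/197884 ≈ 33054.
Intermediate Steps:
G = 59/4 (G = -¼*(-59) = 59/4 ≈ 14.750)
A(o) = 1/(59/4 + o) (A(o) = 1/(o + 59/4) = 1/(59/4 + o))
4265/A(-7) + 24937/49471 = 4265/((4/(59 + 4*(-7)))) + 24937/49471 = 4265/((4/(59 - 28))) + 24937*(1/49471) = 4265/((4/31)) + 24937/49471 = 4265/((4*(1/31))) + 24937/49471 = 4265/(4/31) + 24937/49471 = 4265*(31/4) + 24937/49471 = 132215/4 + 24937/49471 = 6540908013/197884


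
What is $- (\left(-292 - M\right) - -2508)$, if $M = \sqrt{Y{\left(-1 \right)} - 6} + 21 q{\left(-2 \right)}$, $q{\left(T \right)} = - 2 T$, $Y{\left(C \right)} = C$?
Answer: $-2132 + i \sqrt{7} \approx -2132.0 + 2.6458 i$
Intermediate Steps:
$M = 84 + i \sqrt{7}$ ($M = \sqrt{-1 - 6} + 21 \left(\left(-2\right) \left(-2\right)\right) = \sqrt{-7} + 21 \cdot 4 = i \sqrt{7} + 84 = 84 + i \sqrt{7} \approx 84.0 + 2.6458 i$)
$- (\left(-292 - M\right) - -2508) = - (\left(-292 - \left(84 + i \sqrt{7}\right)\right) - -2508) = - (\left(-292 - \left(84 + i \sqrt{7}\right)\right) + 2508) = - (\left(-376 - i \sqrt{7}\right) + 2508) = - (2132 - i \sqrt{7}) = -2132 + i \sqrt{7}$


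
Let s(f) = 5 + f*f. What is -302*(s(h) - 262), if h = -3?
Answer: 74896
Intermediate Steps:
s(f) = 5 + f**2
-302*(s(h) - 262) = -302*((5 + (-3)**2) - 262) = -302*((5 + 9) - 262) = -302*(14 - 262) = -302*(-248) = 74896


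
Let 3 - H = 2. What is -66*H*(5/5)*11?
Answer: -726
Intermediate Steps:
H = 1 (H = 3 - 1*2 = 3 - 2 = 1)
-66*H*(5/5)*11 = -66*1*(5/5)*11 = -66*1*(5*(⅕))*11 = -66*1*1*11 = -66*11 = -726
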